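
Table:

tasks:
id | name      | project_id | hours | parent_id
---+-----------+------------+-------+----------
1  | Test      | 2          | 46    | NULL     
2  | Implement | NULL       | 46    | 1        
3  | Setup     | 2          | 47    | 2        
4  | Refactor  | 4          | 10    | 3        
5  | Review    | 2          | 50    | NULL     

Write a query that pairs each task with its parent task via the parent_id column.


This is a self-join: tasks is joined to a second copy of itself, matching each row's parent_id to another row's id. Use LEFT JOIN so rows with parent_id=NULL are kept.
  - task 1 (Test): parent_id=NULL -> NULL
  - task 2 (Implement): parent_id=1 -> Test
  - task 3 (Setup): parent_id=2 -> Implement
  - task 4 (Refactor): parent_id=3 -> Setup
  - task 5 (Review): parent_id=NULL -> NULL

SQL:
SELECT a.name AS item, b.name AS parent
FROM tasks a
LEFT JOIN tasks b ON a.parent_id = b.id

Result:
item      | parent   
----------+----------
Test      | NULL     
Implement | Test     
Setup     | Implement
Refactor  | Setup    
Review    | NULL     


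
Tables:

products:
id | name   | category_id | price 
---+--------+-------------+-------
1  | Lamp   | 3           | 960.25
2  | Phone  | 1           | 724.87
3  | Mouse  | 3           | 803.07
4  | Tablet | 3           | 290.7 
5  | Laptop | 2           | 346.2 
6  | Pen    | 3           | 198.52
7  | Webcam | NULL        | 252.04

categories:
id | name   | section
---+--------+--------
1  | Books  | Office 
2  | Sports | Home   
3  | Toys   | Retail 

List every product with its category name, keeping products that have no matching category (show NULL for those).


LEFT JOIN keeps every row from products (the left table); where category_id has no match in categories, the category columns become NULL. Walk through each product:
  - product 1 (Lamp): category_id=3 -> matches Toys
  - product 2 (Phone): category_id=1 -> matches Books
  - product 3 (Mouse): category_id=3 -> matches Toys
  - product 4 (Tablet): category_id=3 -> matches Toys
  - product 5 (Laptop): category_id=2 -> matches Sports
  - product 6 (Pen): category_id=3 -> matches Toys
  - product 7 (Webcam): category_id=NULL, no match -> kept with NULL
All 7 rows appear; 1 has NULL category.

SQL:
SELECT a.name, b.name AS category
FROM products a
LEFT JOIN categories b ON a.category_id = b.id

Result:
name   | category
-------+---------
Lamp   | Toys    
Phone  | Books   
Mouse  | Toys    
Tablet | Toys    
Laptop | Sports  
Pen    | Toys    
Webcam | NULL    


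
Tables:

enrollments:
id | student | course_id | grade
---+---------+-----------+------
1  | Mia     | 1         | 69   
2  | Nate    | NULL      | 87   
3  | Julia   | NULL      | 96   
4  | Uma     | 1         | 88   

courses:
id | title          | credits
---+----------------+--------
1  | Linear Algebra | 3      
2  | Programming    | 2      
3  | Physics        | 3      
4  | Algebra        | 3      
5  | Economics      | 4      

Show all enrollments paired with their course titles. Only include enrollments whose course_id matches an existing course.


INNER JOIN keeps only enrollments rows whose course_id matches an id in courses. Walk through each enrollment:
  - enrollment 1 (Mia): course_id=1 -> matches Linear Algebra
  - enrollment 2 (Nate): course_id=NULL, no match -> dropped
  - enrollment 3 (Julia): course_id=NULL, no match -> dropped
  - enrollment 4 (Uma): course_id=1 -> matches Linear Algebra
So 2 of 4 rows are dropped.

SQL:
SELECT a.student, b.title AS course
FROM enrollments a
INNER JOIN courses b ON a.course_id = b.id

Result:
student | course        
--------+---------------
Mia     | Linear Algebra
Uma     | Linear Algebra


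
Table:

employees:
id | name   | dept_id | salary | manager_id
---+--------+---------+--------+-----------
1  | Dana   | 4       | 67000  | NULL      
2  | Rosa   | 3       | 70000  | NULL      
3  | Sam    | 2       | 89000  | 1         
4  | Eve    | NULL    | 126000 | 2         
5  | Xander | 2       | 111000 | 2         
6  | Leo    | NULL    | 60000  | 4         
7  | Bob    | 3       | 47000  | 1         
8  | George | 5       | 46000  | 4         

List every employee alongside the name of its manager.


This is a self-join: employees is joined to a second copy of itself, matching each row's manager_id to another row's id. Use LEFT JOIN so rows with manager_id=NULL are kept.
  - employee 1 (Dana): manager_id=NULL -> NULL
  - employee 2 (Rosa): manager_id=NULL -> NULL
  - employee 3 (Sam): manager_id=1 -> Dana
  - employee 4 (Eve): manager_id=2 -> Rosa
  - employee 5 (Xander): manager_id=2 -> Rosa
  - employee 6 (Leo): manager_id=4 -> Eve
  - employee 7 (Bob): manager_id=1 -> Dana
  - employee 8 (George): manager_id=4 -> Eve

SQL:
SELECT a.name AS item, b.name AS manager
FROM employees a
LEFT JOIN employees b ON a.manager_id = b.id

Result:
item   | manager
-------+--------
Dana   | NULL   
Rosa   | NULL   
Sam    | Dana   
Eve    | Rosa   
Xander | Rosa   
Leo    | Eve    
Bob    | Dana   
George | Eve    


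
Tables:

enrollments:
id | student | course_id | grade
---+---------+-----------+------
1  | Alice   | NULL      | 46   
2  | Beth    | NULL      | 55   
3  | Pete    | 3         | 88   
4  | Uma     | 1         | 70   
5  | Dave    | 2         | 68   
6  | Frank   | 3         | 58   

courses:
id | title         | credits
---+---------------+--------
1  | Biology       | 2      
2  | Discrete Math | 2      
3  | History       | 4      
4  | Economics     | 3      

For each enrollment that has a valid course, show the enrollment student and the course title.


INNER JOIN keeps only enrollments rows whose course_id matches an id in courses. Walk through each enrollment:
  - enrollment 1 (Alice): course_id=NULL, no match -> dropped
  - enrollment 2 (Beth): course_id=NULL, no match -> dropped
  - enrollment 3 (Pete): course_id=3 -> matches History
  - enrollment 4 (Uma): course_id=1 -> matches Biology
  - enrollment 5 (Dave): course_id=2 -> matches Discrete Math
  - enrollment 6 (Frank): course_id=3 -> matches History
So 2 of 6 rows are dropped.

SQL:
SELECT a.student, b.title AS course
FROM enrollments a
INNER JOIN courses b ON a.course_id = b.id

Result:
student | course       
--------+--------------
Pete    | History      
Uma     | Biology      
Dave    | Discrete Math
Frank   | History      


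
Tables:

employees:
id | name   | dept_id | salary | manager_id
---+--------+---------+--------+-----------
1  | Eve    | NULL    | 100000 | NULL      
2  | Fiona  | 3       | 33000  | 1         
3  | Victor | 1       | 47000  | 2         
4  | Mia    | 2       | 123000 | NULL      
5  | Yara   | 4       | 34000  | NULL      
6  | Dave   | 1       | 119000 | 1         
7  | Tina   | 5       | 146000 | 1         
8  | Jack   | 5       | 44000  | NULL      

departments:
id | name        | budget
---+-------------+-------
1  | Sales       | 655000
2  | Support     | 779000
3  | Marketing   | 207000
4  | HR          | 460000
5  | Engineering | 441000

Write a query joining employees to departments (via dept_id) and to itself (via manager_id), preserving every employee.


Two LEFT JOINs from the same base table employees: one to departments via dept_id, one to employees itself via manager_id. Both are LEFT so every employee is preserved.
Match against departments:
  - employee 1 (Eve): dept_id=NULL, no match -> kept with NULL
  - employee 2 (Fiona): dept_id=3 -> matches Marketing
  - employee 3 (Victor): dept_id=1 -> matches Sales
  - employee 4 (Mia): dept_id=2 -> matches Support
  - employee 5 (Yara): dept_id=4 -> matches HR
  - employee 6 (Dave): dept_id=1 -> matches Sales
  - employee 7 (Tina): dept_id=5 -> matches Engineering
  - employee 8 (Jack): dept_id=5 -> matches Engineering
Match against employees (self):
  - employee 1 (Eve): manager_id=NULL -> NULL
  - employee 2 (Fiona): manager_id=1 -> Eve
  - employee 3 (Victor): manager_id=2 -> Fiona
  - employee 4 (Mia): manager_id=NULL -> NULL
  - employee 5 (Yara): manager_id=NULL -> NULL
  - employee 6 (Dave): manager_id=1 -> Eve
  - employee 7 (Tina): manager_id=1 -> Eve
  - employee 8 (Jack): manager_id=NULL -> NULL

SQL:
SELECT a.name, b.name AS department, c.name AS manager
FROM employees a
LEFT JOIN departments b ON a.dept_id = b.id
LEFT JOIN employees c ON a.manager_id = c.id

Result:
name   | department  | manager
-------+-------------+--------
Eve    | NULL        | NULL   
Fiona  | Marketing   | Eve    
Victor | Sales       | Fiona  
Mia    | Support     | NULL   
Yara   | HR          | NULL   
Dave   | Sales       | Eve    
Tina   | Engineering | Eve    
Jack   | Engineering | NULL   


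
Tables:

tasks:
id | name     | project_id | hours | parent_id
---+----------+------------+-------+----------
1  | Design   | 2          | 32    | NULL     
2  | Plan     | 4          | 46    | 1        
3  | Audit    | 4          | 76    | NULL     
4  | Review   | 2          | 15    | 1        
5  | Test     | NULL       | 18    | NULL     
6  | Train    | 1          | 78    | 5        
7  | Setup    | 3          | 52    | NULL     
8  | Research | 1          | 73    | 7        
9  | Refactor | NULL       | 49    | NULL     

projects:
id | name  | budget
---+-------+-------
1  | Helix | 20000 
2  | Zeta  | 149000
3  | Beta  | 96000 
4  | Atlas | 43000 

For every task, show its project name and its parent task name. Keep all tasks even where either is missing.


Two LEFT JOINs from the same base table tasks: one to projects via project_id, one to tasks itself via parent_id. Both are LEFT so every task is preserved.
Match against projects:
  - task 1 (Design): project_id=2 -> matches Zeta
  - task 2 (Plan): project_id=4 -> matches Atlas
  - task 3 (Audit): project_id=4 -> matches Atlas
  - task 4 (Review): project_id=2 -> matches Zeta
  - task 5 (Test): project_id=NULL, no match -> kept with NULL
  - task 6 (Train): project_id=1 -> matches Helix
  - task 7 (Setup): project_id=3 -> matches Beta
  - task 8 (Research): project_id=1 -> matches Helix
  - task 9 (Refactor): project_id=NULL, no match -> kept with NULL
Match against tasks (self):
  - task 1 (Design): parent_id=NULL -> NULL
  - task 2 (Plan): parent_id=1 -> Design
  - task 3 (Audit): parent_id=NULL -> NULL
  - task 4 (Review): parent_id=1 -> Design
  - task 5 (Test): parent_id=NULL -> NULL
  - task 6 (Train): parent_id=5 -> Test
  - task 7 (Setup): parent_id=NULL -> NULL
  - task 8 (Research): parent_id=7 -> Setup
  - task 9 (Refactor): parent_id=NULL -> NULL

SQL:
SELECT a.name, b.name AS project, c.name AS parent
FROM tasks a
LEFT JOIN projects b ON a.project_id = b.id
LEFT JOIN tasks c ON a.parent_id = c.id

Result:
name     | project | parent
---------+---------+-------
Design   | Zeta    | NULL  
Plan     | Atlas   | Design
Audit    | Atlas   | NULL  
Review   | Zeta    | Design
Test     | NULL    | NULL  
Train    | Helix   | Test  
Setup    | Beta    | NULL  
Research | Helix   | Setup 
Refactor | NULL    | NULL  


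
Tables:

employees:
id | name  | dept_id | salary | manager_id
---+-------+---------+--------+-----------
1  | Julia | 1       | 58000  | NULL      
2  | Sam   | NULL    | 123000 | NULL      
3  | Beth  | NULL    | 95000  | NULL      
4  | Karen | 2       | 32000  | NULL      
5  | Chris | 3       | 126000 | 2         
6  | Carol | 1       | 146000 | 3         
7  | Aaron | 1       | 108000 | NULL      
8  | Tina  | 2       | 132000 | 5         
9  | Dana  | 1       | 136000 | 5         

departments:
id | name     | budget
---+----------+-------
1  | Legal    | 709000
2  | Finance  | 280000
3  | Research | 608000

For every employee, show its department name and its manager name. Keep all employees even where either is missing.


Two LEFT JOINs from the same base table employees: one to departments via dept_id, one to employees itself via manager_id. Both are LEFT so every employee is preserved.
Match against departments:
  - employee 1 (Julia): dept_id=1 -> matches Legal
  - employee 2 (Sam): dept_id=NULL, no match -> kept with NULL
  - employee 3 (Beth): dept_id=NULL, no match -> kept with NULL
  - employee 4 (Karen): dept_id=2 -> matches Finance
  - employee 5 (Chris): dept_id=3 -> matches Research
  - employee 6 (Carol): dept_id=1 -> matches Legal
  - employee 7 (Aaron): dept_id=1 -> matches Legal
  - employee 8 (Tina): dept_id=2 -> matches Finance
  - employee 9 (Dana): dept_id=1 -> matches Legal
Match against employees (self):
  - employee 1 (Julia): manager_id=NULL -> NULL
  - employee 2 (Sam): manager_id=NULL -> NULL
  - employee 3 (Beth): manager_id=NULL -> NULL
  - employee 4 (Karen): manager_id=NULL -> NULL
  - employee 5 (Chris): manager_id=2 -> Sam
  - employee 6 (Carol): manager_id=3 -> Beth
  - employee 7 (Aaron): manager_id=NULL -> NULL
  - employee 8 (Tina): manager_id=5 -> Chris
  - employee 9 (Dana): manager_id=5 -> Chris

SQL:
SELECT a.name, b.name AS department, c.name AS manager
FROM employees a
LEFT JOIN departments b ON a.dept_id = b.id
LEFT JOIN employees c ON a.manager_id = c.id

Result:
name  | department | manager
------+------------+--------
Julia | Legal      | NULL   
Sam   | NULL       | NULL   
Beth  | NULL       | NULL   
Karen | Finance    | NULL   
Chris | Research   | Sam    
Carol | Legal      | Beth   
Aaron | Legal      | NULL   
Tina  | Finance    | Chris  
Dana  | Legal      | Chris  


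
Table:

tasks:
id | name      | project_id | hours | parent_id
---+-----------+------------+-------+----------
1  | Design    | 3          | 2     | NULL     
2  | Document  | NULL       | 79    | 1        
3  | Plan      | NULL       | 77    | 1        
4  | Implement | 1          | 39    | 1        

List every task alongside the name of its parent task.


This is a self-join: tasks is joined to a second copy of itself, matching each row's parent_id to another row's id. Use LEFT JOIN so rows with parent_id=NULL are kept.
  - task 1 (Design): parent_id=NULL -> NULL
  - task 2 (Document): parent_id=1 -> Design
  - task 3 (Plan): parent_id=1 -> Design
  - task 4 (Implement): parent_id=1 -> Design

SQL:
SELECT a.name AS item, b.name AS parent
FROM tasks a
LEFT JOIN tasks b ON a.parent_id = b.id

Result:
item      | parent
----------+-------
Design    | NULL  
Document  | Design
Plan      | Design
Implement | Design


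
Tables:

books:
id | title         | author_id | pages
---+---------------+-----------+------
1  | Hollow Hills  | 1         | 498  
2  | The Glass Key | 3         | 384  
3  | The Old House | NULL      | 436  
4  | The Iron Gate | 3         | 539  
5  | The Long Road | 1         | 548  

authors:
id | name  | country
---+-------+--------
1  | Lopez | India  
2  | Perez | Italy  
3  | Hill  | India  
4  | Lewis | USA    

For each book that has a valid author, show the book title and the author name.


INNER JOIN keeps only books rows whose author_id matches an id in authors. Walk through each book:
  - book 1 (Hollow Hills): author_id=1 -> matches Lopez
  - book 2 (The Glass Key): author_id=3 -> matches Hill
  - book 3 (The Old House): author_id=NULL, no match -> dropped
  - book 4 (The Iron Gate): author_id=3 -> matches Hill
  - book 5 (The Long Road): author_id=1 -> matches Lopez
So 1 of 5 rows is dropped.

SQL:
SELECT a.title, b.name AS author
FROM books a
INNER JOIN authors b ON a.author_id = b.id

Result:
title         | author
--------------+-------
Hollow Hills  | Lopez 
The Glass Key | Hill  
The Iron Gate | Hill  
The Long Road | Lopez 


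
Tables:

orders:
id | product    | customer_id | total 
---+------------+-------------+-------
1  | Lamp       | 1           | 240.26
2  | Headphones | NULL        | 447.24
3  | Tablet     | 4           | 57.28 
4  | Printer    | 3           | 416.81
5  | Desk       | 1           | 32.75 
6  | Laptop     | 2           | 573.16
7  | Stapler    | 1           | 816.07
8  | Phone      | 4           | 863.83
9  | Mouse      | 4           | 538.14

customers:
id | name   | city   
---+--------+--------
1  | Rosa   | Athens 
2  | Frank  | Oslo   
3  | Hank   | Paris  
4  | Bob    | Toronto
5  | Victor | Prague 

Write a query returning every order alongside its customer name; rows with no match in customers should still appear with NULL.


LEFT JOIN keeps every row from orders (the left table); where customer_id has no match in customers, the customer columns become NULL. Walk through each order:
  - order 1 (Lamp): customer_id=1 -> matches Rosa
  - order 2 (Headphones): customer_id=NULL, no match -> kept with NULL
  - order 3 (Tablet): customer_id=4 -> matches Bob
  - order 4 (Printer): customer_id=3 -> matches Hank
  - order 5 (Desk): customer_id=1 -> matches Rosa
  - order 6 (Laptop): customer_id=2 -> matches Frank
  - order 7 (Stapler): customer_id=1 -> matches Rosa
  - order 8 (Phone): customer_id=4 -> matches Bob
  - order 9 (Mouse): customer_id=4 -> matches Bob
All 9 rows appear; 1 has NULL customer.

SQL:
SELECT a.product, b.name AS customer
FROM orders a
LEFT JOIN customers b ON a.customer_id = b.id

Result:
product    | customer
-----------+---------
Lamp       | Rosa    
Headphones | NULL    
Tablet     | Bob     
Printer    | Hank    
Desk       | Rosa    
Laptop     | Frank   
Stapler    | Rosa    
Phone      | Bob     
Mouse      | Bob     


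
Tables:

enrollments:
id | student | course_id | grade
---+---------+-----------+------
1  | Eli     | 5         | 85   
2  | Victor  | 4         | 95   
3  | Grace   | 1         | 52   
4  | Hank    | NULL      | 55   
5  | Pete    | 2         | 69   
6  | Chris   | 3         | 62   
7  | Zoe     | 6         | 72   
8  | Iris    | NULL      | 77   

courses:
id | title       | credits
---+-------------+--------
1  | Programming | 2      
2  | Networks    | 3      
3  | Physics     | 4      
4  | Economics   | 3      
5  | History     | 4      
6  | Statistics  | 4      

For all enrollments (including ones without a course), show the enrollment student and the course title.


LEFT JOIN keeps every row from enrollments (the left table); where course_id has no match in courses, the course columns become NULL. Walk through each enrollment:
  - enrollment 1 (Eli): course_id=5 -> matches History
  - enrollment 2 (Victor): course_id=4 -> matches Economics
  - enrollment 3 (Grace): course_id=1 -> matches Programming
  - enrollment 4 (Hank): course_id=NULL, no match -> kept with NULL
  - enrollment 5 (Pete): course_id=2 -> matches Networks
  - enrollment 6 (Chris): course_id=3 -> matches Physics
  - enrollment 7 (Zoe): course_id=6 -> matches Statistics
  - enrollment 8 (Iris): course_id=NULL, no match -> kept with NULL
All 8 rows appear; 2 have NULL course.

SQL:
SELECT a.student, b.title AS course
FROM enrollments a
LEFT JOIN courses b ON a.course_id = b.id

Result:
student | course     
--------+------------
Eli     | History    
Victor  | Economics  
Grace   | Programming
Hank    | NULL       
Pete    | Networks   
Chris   | Physics    
Zoe     | Statistics 
Iris    | NULL       


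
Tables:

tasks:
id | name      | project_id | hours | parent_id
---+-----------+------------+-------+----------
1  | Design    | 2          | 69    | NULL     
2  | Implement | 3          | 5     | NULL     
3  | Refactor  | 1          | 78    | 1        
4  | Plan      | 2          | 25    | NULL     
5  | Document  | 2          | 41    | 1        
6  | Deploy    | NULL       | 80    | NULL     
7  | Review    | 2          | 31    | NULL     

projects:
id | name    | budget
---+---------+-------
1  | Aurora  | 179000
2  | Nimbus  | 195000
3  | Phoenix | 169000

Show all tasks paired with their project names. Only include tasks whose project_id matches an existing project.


INNER JOIN keeps only tasks rows whose project_id matches an id in projects. Walk through each task:
  - task 1 (Design): project_id=2 -> matches Nimbus
  - task 2 (Implement): project_id=3 -> matches Phoenix
  - task 3 (Refactor): project_id=1 -> matches Aurora
  - task 4 (Plan): project_id=2 -> matches Nimbus
  - task 5 (Document): project_id=2 -> matches Nimbus
  - task 6 (Deploy): project_id=NULL, no match -> dropped
  - task 7 (Review): project_id=2 -> matches Nimbus
So 1 of 7 rows is dropped.

SQL:
SELECT a.name, b.name AS project
FROM tasks a
INNER JOIN projects b ON a.project_id = b.id

Result:
name      | project
----------+--------
Design    | Nimbus 
Implement | Phoenix
Refactor  | Aurora 
Plan      | Nimbus 
Document  | Nimbus 
Review    | Nimbus 


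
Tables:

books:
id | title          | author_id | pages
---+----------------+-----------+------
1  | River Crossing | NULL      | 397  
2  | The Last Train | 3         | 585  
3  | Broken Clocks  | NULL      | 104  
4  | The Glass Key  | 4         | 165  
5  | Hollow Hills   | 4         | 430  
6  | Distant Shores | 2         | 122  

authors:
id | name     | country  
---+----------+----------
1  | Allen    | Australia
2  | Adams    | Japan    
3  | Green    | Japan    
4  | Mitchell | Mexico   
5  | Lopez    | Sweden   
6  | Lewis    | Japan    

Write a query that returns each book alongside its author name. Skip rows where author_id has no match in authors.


INNER JOIN keeps only books rows whose author_id matches an id in authors. Walk through each book:
  - book 1 (River Crossing): author_id=NULL, no match -> dropped
  - book 2 (The Last Train): author_id=3 -> matches Green
  - book 3 (Broken Clocks): author_id=NULL, no match -> dropped
  - book 4 (The Glass Key): author_id=4 -> matches Mitchell
  - book 5 (Hollow Hills): author_id=4 -> matches Mitchell
  - book 6 (Distant Shores): author_id=2 -> matches Adams
So 2 of 6 rows are dropped.

SQL:
SELECT a.title, b.name AS author
FROM books a
INNER JOIN authors b ON a.author_id = b.id

Result:
title          | author  
---------------+---------
The Last Train | Green   
The Glass Key  | Mitchell
Hollow Hills   | Mitchell
Distant Shores | Adams   


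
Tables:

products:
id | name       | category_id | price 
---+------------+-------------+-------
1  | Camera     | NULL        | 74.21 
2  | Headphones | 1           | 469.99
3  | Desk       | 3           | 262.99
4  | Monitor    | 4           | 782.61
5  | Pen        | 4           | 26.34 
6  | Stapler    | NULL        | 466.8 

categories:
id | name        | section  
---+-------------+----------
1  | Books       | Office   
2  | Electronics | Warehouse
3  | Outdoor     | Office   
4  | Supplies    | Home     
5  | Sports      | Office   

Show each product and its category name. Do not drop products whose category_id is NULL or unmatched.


LEFT JOIN keeps every row from products (the left table); where category_id has no match in categories, the category columns become NULL. Walk through each product:
  - product 1 (Camera): category_id=NULL, no match -> kept with NULL
  - product 2 (Headphones): category_id=1 -> matches Books
  - product 3 (Desk): category_id=3 -> matches Outdoor
  - product 4 (Monitor): category_id=4 -> matches Supplies
  - product 5 (Pen): category_id=4 -> matches Supplies
  - product 6 (Stapler): category_id=NULL, no match -> kept with NULL
All 6 rows appear; 2 have NULL category.

SQL:
SELECT a.name, b.name AS category
FROM products a
LEFT JOIN categories b ON a.category_id = b.id

Result:
name       | category
-----------+---------
Camera     | NULL    
Headphones | Books   
Desk       | Outdoor 
Monitor    | Supplies
Pen        | Supplies
Stapler    | NULL    


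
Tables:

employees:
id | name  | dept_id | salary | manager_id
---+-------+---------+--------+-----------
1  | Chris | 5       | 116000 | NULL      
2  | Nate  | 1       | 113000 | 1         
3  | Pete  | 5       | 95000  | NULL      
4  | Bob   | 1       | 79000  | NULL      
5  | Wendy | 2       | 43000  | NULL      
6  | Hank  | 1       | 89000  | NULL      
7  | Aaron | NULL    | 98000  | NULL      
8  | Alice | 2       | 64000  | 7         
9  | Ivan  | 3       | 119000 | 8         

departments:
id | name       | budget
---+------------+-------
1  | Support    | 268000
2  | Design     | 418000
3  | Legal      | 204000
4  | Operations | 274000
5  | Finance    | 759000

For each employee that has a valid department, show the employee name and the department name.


INNER JOIN keeps only employees rows whose dept_id matches an id in departments. Walk through each employee:
  - employee 1 (Chris): dept_id=5 -> matches Finance
  - employee 2 (Nate): dept_id=1 -> matches Support
  - employee 3 (Pete): dept_id=5 -> matches Finance
  - employee 4 (Bob): dept_id=1 -> matches Support
  - employee 5 (Wendy): dept_id=2 -> matches Design
  - employee 6 (Hank): dept_id=1 -> matches Support
  - employee 7 (Aaron): dept_id=NULL, no match -> dropped
  - employee 8 (Alice): dept_id=2 -> matches Design
  - employee 9 (Ivan): dept_id=3 -> matches Legal
So 1 of 9 rows is dropped.

SQL:
SELECT a.name, b.name AS department
FROM employees a
INNER JOIN departments b ON a.dept_id = b.id

Result:
name  | department
------+-----------
Chris | Finance   
Nate  | Support   
Pete  | Finance   
Bob   | Support   
Wendy | Design    
Hank  | Support   
Alice | Design    
Ivan  | Legal     


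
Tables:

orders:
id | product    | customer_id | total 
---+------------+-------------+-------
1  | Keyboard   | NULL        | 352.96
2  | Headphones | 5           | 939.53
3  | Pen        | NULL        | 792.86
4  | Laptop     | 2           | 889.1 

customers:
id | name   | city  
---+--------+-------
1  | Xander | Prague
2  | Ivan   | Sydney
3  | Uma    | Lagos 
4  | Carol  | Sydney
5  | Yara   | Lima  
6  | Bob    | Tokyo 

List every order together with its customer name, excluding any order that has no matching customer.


INNER JOIN keeps only orders rows whose customer_id matches an id in customers. Walk through each order:
  - order 1 (Keyboard): customer_id=NULL, no match -> dropped
  - order 2 (Headphones): customer_id=5 -> matches Yara
  - order 3 (Pen): customer_id=NULL, no match -> dropped
  - order 4 (Laptop): customer_id=2 -> matches Ivan
So 2 of 4 rows are dropped.

SQL:
SELECT a.product, b.name AS customer
FROM orders a
INNER JOIN customers b ON a.customer_id = b.id

Result:
product    | customer
-----------+---------
Headphones | Yara    
Laptop     | Ivan    


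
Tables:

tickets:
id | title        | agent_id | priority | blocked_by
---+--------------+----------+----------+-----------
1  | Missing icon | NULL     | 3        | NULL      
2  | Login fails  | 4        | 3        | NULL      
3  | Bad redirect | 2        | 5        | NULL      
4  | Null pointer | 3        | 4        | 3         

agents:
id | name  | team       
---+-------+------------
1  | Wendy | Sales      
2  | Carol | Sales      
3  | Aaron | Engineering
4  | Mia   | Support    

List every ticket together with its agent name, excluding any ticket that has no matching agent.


INNER JOIN keeps only tickets rows whose agent_id matches an id in agents. Walk through each ticket:
  - ticket 1 (Missing icon): agent_id=NULL, no match -> dropped
  - ticket 2 (Login fails): agent_id=4 -> matches Mia
  - ticket 3 (Bad redirect): agent_id=2 -> matches Carol
  - ticket 4 (Null pointer): agent_id=3 -> matches Aaron
So 1 of 4 rows is dropped.

SQL:
SELECT a.title, b.name AS agent
FROM tickets a
INNER JOIN agents b ON a.agent_id = b.id

Result:
title        | agent
-------------+------
Login fails  | Mia  
Bad redirect | Carol
Null pointer | Aaron


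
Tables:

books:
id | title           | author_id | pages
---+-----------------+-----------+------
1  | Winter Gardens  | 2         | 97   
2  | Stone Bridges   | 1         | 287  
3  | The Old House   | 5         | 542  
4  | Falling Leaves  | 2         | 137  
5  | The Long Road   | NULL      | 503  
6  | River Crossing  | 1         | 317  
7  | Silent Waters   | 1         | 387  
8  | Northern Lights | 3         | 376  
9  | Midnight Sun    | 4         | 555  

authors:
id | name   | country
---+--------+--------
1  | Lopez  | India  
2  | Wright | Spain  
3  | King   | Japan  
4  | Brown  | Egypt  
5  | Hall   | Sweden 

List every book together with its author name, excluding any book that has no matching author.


INNER JOIN keeps only books rows whose author_id matches an id in authors. Walk through each book:
  - book 1 (Winter Gardens): author_id=2 -> matches Wright
  - book 2 (Stone Bridges): author_id=1 -> matches Lopez
  - book 3 (The Old House): author_id=5 -> matches Hall
  - book 4 (Falling Leaves): author_id=2 -> matches Wright
  - book 5 (The Long Road): author_id=NULL, no match -> dropped
  - book 6 (River Crossing): author_id=1 -> matches Lopez
  - book 7 (Silent Waters): author_id=1 -> matches Lopez
  - book 8 (Northern Lights): author_id=3 -> matches King
  - book 9 (Midnight Sun): author_id=4 -> matches Brown
So 1 of 9 rows is dropped.

SQL:
SELECT a.title, b.name AS author
FROM books a
INNER JOIN authors b ON a.author_id = b.id

Result:
title           | author
----------------+-------
Winter Gardens  | Wright
Stone Bridges   | Lopez 
The Old House   | Hall  
Falling Leaves  | Wright
River Crossing  | Lopez 
Silent Waters   | Lopez 
Northern Lights | King  
Midnight Sun    | Brown 


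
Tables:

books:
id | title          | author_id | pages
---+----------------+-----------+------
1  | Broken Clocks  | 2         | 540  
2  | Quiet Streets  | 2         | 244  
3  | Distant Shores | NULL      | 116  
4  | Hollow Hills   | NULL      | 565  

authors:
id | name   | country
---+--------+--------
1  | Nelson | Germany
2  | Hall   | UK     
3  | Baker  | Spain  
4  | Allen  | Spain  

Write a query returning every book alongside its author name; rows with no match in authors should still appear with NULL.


LEFT JOIN keeps every row from books (the left table); where author_id has no match in authors, the author columns become NULL. Walk through each book:
  - book 1 (Broken Clocks): author_id=2 -> matches Hall
  - book 2 (Quiet Streets): author_id=2 -> matches Hall
  - book 3 (Distant Shores): author_id=NULL, no match -> kept with NULL
  - book 4 (Hollow Hills): author_id=NULL, no match -> kept with NULL
All 4 rows appear; 2 have NULL author.

SQL:
SELECT a.title, b.name AS author
FROM books a
LEFT JOIN authors b ON a.author_id = b.id

Result:
title          | author
---------------+-------
Broken Clocks  | Hall  
Quiet Streets  | Hall  
Distant Shores | NULL  
Hollow Hills   | NULL  


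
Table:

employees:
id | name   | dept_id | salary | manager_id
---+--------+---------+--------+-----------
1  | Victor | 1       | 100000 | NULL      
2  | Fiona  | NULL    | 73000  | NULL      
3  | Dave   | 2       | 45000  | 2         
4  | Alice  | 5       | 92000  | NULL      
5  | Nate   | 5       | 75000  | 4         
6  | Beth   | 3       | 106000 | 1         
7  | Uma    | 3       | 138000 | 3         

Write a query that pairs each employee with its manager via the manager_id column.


This is a self-join: employees is joined to a second copy of itself, matching each row's manager_id to another row's id. Use LEFT JOIN so rows with manager_id=NULL are kept.
  - employee 1 (Victor): manager_id=NULL -> NULL
  - employee 2 (Fiona): manager_id=NULL -> NULL
  - employee 3 (Dave): manager_id=2 -> Fiona
  - employee 4 (Alice): manager_id=NULL -> NULL
  - employee 5 (Nate): manager_id=4 -> Alice
  - employee 6 (Beth): manager_id=1 -> Victor
  - employee 7 (Uma): manager_id=3 -> Dave

SQL:
SELECT a.name AS item, b.name AS manager
FROM employees a
LEFT JOIN employees b ON a.manager_id = b.id

Result:
item   | manager
-------+--------
Victor | NULL   
Fiona  | NULL   
Dave   | Fiona  
Alice  | NULL   
Nate   | Alice  
Beth   | Victor 
Uma    | Dave   


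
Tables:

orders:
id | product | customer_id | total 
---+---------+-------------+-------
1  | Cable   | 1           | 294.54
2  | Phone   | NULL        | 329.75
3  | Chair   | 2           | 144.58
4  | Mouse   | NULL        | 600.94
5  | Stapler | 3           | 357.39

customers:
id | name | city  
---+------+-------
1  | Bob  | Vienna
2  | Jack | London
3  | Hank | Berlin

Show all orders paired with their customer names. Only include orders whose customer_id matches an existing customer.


INNER JOIN keeps only orders rows whose customer_id matches an id in customers. Walk through each order:
  - order 1 (Cable): customer_id=1 -> matches Bob
  - order 2 (Phone): customer_id=NULL, no match -> dropped
  - order 3 (Chair): customer_id=2 -> matches Jack
  - order 4 (Mouse): customer_id=NULL, no match -> dropped
  - order 5 (Stapler): customer_id=3 -> matches Hank
So 2 of 5 rows are dropped.

SQL:
SELECT a.product, b.name AS customer
FROM orders a
INNER JOIN customers b ON a.customer_id = b.id

Result:
product | customer
--------+---------
Cable   | Bob     
Chair   | Jack    
Stapler | Hank    


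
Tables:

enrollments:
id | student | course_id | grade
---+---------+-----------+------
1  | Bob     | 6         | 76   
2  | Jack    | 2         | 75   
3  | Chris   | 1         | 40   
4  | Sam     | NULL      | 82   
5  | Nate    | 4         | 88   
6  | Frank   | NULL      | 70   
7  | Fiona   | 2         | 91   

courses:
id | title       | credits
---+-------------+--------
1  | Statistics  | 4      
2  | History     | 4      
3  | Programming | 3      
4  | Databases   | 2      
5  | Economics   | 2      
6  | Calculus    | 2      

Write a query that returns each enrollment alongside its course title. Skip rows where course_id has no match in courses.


INNER JOIN keeps only enrollments rows whose course_id matches an id in courses. Walk through each enrollment:
  - enrollment 1 (Bob): course_id=6 -> matches Calculus
  - enrollment 2 (Jack): course_id=2 -> matches History
  - enrollment 3 (Chris): course_id=1 -> matches Statistics
  - enrollment 4 (Sam): course_id=NULL, no match -> dropped
  - enrollment 5 (Nate): course_id=4 -> matches Databases
  - enrollment 6 (Frank): course_id=NULL, no match -> dropped
  - enrollment 7 (Fiona): course_id=2 -> matches History
So 2 of 7 rows are dropped.

SQL:
SELECT a.student, b.title AS course
FROM enrollments a
INNER JOIN courses b ON a.course_id = b.id

Result:
student | course    
--------+-----------
Bob     | Calculus  
Jack    | History   
Chris   | Statistics
Nate    | Databases 
Fiona   | History   


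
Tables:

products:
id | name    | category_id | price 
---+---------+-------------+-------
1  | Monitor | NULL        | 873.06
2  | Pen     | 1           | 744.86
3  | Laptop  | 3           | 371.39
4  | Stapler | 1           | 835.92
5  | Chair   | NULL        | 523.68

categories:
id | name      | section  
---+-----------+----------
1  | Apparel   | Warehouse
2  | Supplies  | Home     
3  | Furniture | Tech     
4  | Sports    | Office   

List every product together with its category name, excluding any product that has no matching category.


INNER JOIN keeps only products rows whose category_id matches an id in categories. Walk through each product:
  - product 1 (Monitor): category_id=NULL, no match -> dropped
  - product 2 (Pen): category_id=1 -> matches Apparel
  - product 3 (Laptop): category_id=3 -> matches Furniture
  - product 4 (Stapler): category_id=1 -> matches Apparel
  - product 5 (Chair): category_id=NULL, no match -> dropped
So 2 of 5 rows are dropped.

SQL:
SELECT a.name, b.name AS category
FROM products a
INNER JOIN categories b ON a.category_id = b.id

Result:
name    | category 
--------+----------
Pen     | Apparel  
Laptop  | Furniture
Stapler | Apparel  


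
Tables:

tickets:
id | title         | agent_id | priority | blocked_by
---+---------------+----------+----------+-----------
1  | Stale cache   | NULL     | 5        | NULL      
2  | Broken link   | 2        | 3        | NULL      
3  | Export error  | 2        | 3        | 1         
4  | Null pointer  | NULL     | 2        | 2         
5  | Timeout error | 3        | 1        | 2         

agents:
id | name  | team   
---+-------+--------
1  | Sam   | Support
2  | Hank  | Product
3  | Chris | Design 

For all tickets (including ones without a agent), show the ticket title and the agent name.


LEFT JOIN keeps every row from tickets (the left table); where agent_id has no match in agents, the agent columns become NULL. Walk through each ticket:
  - ticket 1 (Stale cache): agent_id=NULL, no match -> kept with NULL
  - ticket 2 (Broken link): agent_id=2 -> matches Hank
  - ticket 3 (Export error): agent_id=2 -> matches Hank
  - ticket 4 (Null pointer): agent_id=NULL, no match -> kept with NULL
  - ticket 5 (Timeout error): agent_id=3 -> matches Chris
All 5 rows appear; 2 have NULL agent.

SQL:
SELECT a.title, b.name AS agent
FROM tickets a
LEFT JOIN agents b ON a.agent_id = b.id

Result:
title         | agent
--------------+------
Stale cache   | NULL 
Broken link   | Hank 
Export error  | Hank 
Null pointer  | NULL 
Timeout error | Chris


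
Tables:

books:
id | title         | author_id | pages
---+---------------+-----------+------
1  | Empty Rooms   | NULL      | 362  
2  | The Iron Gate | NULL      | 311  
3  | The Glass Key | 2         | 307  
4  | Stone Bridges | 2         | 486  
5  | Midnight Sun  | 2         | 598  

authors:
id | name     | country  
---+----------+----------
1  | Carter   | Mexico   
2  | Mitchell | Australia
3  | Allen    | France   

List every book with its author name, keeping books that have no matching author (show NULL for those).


LEFT JOIN keeps every row from books (the left table); where author_id has no match in authors, the author columns become NULL. Walk through each book:
  - book 1 (Empty Rooms): author_id=NULL, no match -> kept with NULL
  - book 2 (The Iron Gate): author_id=NULL, no match -> kept with NULL
  - book 3 (The Glass Key): author_id=2 -> matches Mitchell
  - book 4 (Stone Bridges): author_id=2 -> matches Mitchell
  - book 5 (Midnight Sun): author_id=2 -> matches Mitchell
All 5 rows appear; 2 have NULL author.

SQL:
SELECT a.title, b.name AS author
FROM books a
LEFT JOIN authors b ON a.author_id = b.id

Result:
title         | author  
--------------+---------
Empty Rooms   | NULL    
The Iron Gate | NULL    
The Glass Key | Mitchell
Stone Bridges | Mitchell
Midnight Sun  | Mitchell


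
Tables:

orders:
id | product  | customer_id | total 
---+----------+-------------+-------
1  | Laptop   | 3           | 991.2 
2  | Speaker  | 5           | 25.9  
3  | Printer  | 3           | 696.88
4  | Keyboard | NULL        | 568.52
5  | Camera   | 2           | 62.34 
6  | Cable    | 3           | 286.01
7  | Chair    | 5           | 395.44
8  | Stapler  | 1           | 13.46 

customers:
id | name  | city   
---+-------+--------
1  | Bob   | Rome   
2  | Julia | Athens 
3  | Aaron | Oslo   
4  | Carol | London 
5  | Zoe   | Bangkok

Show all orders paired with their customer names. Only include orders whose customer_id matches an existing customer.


INNER JOIN keeps only orders rows whose customer_id matches an id in customers. Walk through each order:
  - order 1 (Laptop): customer_id=3 -> matches Aaron
  - order 2 (Speaker): customer_id=5 -> matches Zoe
  - order 3 (Printer): customer_id=3 -> matches Aaron
  - order 4 (Keyboard): customer_id=NULL, no match -> dropped
  - order 5 (Camera): customer_id=2 -> matches Julia
  - order 6 (Cable): customer_id=3 -> matches Aaron
  - order 7 (Chair): customer_id=5 -> matches Zoe
  - order 8 (Stapler): customer_id=1 -> matches Bob
So 1 of 8 rows is dropped.

SQL:
SELECT a.product, b.name AS customer
FROM orders a
INNER JOIN customers b ON a.customer_id = b.id

Result:
product | customer
--------+---------
Laptop  | Aaron   
Speaker | Zoe     
Printer | Aaron   
Camera  | Julia   
Cable   | Aaron   
Chair   | Zoe     
Stapler | Bob     


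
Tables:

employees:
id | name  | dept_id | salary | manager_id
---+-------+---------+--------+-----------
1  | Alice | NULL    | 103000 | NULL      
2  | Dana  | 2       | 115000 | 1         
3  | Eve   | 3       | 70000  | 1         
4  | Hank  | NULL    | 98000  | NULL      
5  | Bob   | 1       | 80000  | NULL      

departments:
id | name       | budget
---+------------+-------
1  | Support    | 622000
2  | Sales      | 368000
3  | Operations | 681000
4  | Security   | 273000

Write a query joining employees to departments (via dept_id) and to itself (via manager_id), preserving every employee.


Two LEFT JOINs from the same base table employees: one to departments via dept_id, one to employees itself via manager_id. Both are LEFT so every employee is preserved.
Match against departments:
  - employee 1 (Alice): dept_id=NULL, no match -> kept with NULL
  - employee 2 (Dana): dept_id=2 -> matches Sales
  - employee 3 (Eve): dept_id=3 -> matches Operations
  - employee 4 (Hank): dept_id=NULL, no match -> kept with NULL
  - employee 5 (Bob): dept_id=1 -> matches Support
Match against employees (self):
  - employee 1 (Alice): manager_id=NULL -> NULL
  - employee 2 (Dana): manager_id=1 -> Alice
  - employee 3 (Eve): manager_id=1 -> Alice
  - employee 4 (Hank): manager_id=NULL -> NULL
  - employee 5 (Bob): manager_id=NULL -> NULL

SQL:
SELECT a.name, b.name AS department, c.name AS manager
FROM employees a
LEFT JOIN departments b ON a.dept_id = b.id
LEFT JOIN employees c ON a.manager_id = c.id

Result:
name  | department | manager
------+------------+--------
Alice | NULL       | NULL   
Dana  | Sales      | Alice  
Eve   | Operations | Alice  
Hank  | NULL       | NULL   
Bob   | Support    | NULL   
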